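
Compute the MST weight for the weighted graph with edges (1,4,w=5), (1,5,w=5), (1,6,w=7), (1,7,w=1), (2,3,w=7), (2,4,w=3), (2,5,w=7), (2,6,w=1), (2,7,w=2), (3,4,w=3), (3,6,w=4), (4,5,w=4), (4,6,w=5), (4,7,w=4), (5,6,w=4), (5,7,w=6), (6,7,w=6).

Apply Kruskal's algorithm (sort edges by weight, add if no cycle):

Sorted edges by weight:
  (1,7) w=1
  (2,6) w=1
  (2,7) w=2
  (2,4) w=3
  (3,4) w=3
  (3,6) w=4
  (4,5) w=4
  (4,7) w=4
  (5,6) w=4
  (1,4) w=5
  (1,5) w=5
  (4,6) w=5
  (5,7) w=6
  (6,7) w=6
  (1,6) w=7
  (2,3) w=7
  (2,5) w=7

Add edge (1,7) w=1 -- no cycle. Running total: 1
Add edge (2,6) w=1 -- no cycle. Running total: 2
Add edge (2,7) w=2 -- no cycle. Running total: 4
Add edge (2,4) w=3 -- no cycle. Running total: 7
Add edge (3,4) w=3 -- no cycle. Running total: 10
Skip edge (3,6) w=4 -- would create cycle
Add edge (4,5) w=4 -- no cycle. Running total: 14

MST edges: (1,7,w=1), (2,6,w=1), (2,7,w=2), (2,4,w=3), (3,4,w=3), (4,5,w=4)
Total MST weight: 1 + 1 + 2 + 3 + 3 + 4 = 14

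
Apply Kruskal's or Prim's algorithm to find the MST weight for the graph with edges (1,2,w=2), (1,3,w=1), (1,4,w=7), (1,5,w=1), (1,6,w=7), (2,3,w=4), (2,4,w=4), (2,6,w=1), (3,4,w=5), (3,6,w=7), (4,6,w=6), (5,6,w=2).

Apply Kruskal's algorithm (sort edges by weight, add if no cycle):

Sorted edges by weight:
  (1,3) w=1
  (1,5) w=1
  (2,6) w=1
  (1,2) w=2
  (5,6) w=2
  (2,3) w=4
  (2,4) w=4
  (3,4) w=5
  (4,6) w=6
  (1,6) w=7
  (1,4) w=7
  (3,6) w=7

Add edge (1,3) w=1 -- no cycle. Running total: 1
Add edge (1,5) w=1 -- no cycle. Running total: 2
Add edge (2,6) w=1 -- no cycle. Running total: 3
Add edge (1,2) w=2 -- no cycle. Running total: 5
Skip edge (5,6) w=2 -- would create cycle
Skip edge (2,3) w=4 -- would create cycle
Add edge (2,4) w=4 -- no cycle. Running total: 9

MST edges: (1,3,w=1), (1,5,w=1), (2,6,w=1), (1,2,w=2), (2,4,w=4)
Total MST weight: 1 + 1 + 1 + 2 + 4 = 9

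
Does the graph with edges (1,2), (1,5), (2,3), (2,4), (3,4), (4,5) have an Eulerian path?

Step 1: Find the degree of each vertex:
  deg(1) = 2
  deg(2) = 3
  deg(3) = 2
  deg(4) = 3
  deg(5) = 2

Step 2: Count vertices with odd degree:
  Odd-degree vertices: 2, 4 (2 total)

Step 3: Apply Euler's theorem:
  - Eulerian circuit exists iff graph is connected and all vertices have even degree
  - Eulerian path exists iff graph is connected and has 0 or 2 odd-degree vertices

Graph is connected with exactly 2 odd-degree vertices (2, 4).
Eulerian path exists (starting and ending at the odd-degree vertices), but no Eulerian circuit.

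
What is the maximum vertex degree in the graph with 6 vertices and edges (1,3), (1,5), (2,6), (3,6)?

Step 1: Count edges incident to each vertex:
  deg(1) = 2 (neighbors: 3, 5)
  deg(2) = 1 (neighbors: 6)
  deg(3) = 2 (neighbors: 1, 6)
  deg(4) = 0 (neighbors: none)
  deg(5) = 1 (neighbors: 1)
  deg(6) = 2 (neighbors: 2, 3)

Step 2: Find maximum:
  max(2, 1, 2, 0, 1, 2) = 2 (vertex 1)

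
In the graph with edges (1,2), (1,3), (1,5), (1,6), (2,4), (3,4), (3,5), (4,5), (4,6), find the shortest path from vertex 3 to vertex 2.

Step 1: Build adjacency list:
  1: 2, 3, 5, 6
  2: 1, 4
  3: 1, 4, 5
  4: 2, 3, 5, 6
  5: 1, 3, 4
  6: 1, 4

Step 2: BFS from vertex 3 to find shortest path to 2:
  vertex 1 reached at distance 1
  vertex 4 reached at distance 1
  vertex 5 reached at distance 1
  vertex 2 reached at distance 2

Step 3: Shortest path: 3 -> 1 -> 2
Path length: 2 edges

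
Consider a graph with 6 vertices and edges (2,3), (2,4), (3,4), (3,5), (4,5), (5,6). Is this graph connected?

Step 1: Build adjacency list from edges:
  1: (none)
  2: 3, 4
  3: 2, 4, 5
  4: 2, 3, 5
  5: 3, 4, 6
  6: 5

Step 2: Run BFS/DFS from vertex 1:
  Visited: {1}
  Reached 1 of 6 vertices

Step 3: Only 1 of 6 vertices reached. Graph is disconnected.
Connected components: {1}, {2, 3, 4, 5, 6}
Answer: No, the graph is not connected (2 components).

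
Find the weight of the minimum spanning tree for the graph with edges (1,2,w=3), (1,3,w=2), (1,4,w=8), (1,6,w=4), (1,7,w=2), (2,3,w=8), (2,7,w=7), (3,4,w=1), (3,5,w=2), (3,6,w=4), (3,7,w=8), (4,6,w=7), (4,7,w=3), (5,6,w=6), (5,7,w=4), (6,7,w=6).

Apply Kruskal's algorithm (sort edges by weight, add if no cycle):

Sorted edges by weight:
  (3,4) w=1
  (1,3) w=2
  (1,7) w=2
  (3,5) w=2
  (1,2) w=3
  (4,7) w=3
  (1,6) w=4
  (3,6) w=4
  (5,7) w=4
  (5,6) w=6
  (6,7) w=6
  (2,7) w=7
  (4,6) w=7
  (1,4) w=8
  (2,3) w=8
  (3,7) w=8

Add edge (3,4) w=1 -- no cycle. Running total: 1
Add edge (1,3) w=2 -- no cycle. Running total: 3
Add edge (1,7) w=2 -- no cycle. Running total: 5
Add edge (3,5) w=2 -- no cycle. Running total: 7
Add edge (1,2) w=3 -- no cycle. Running total: 10
Skip edge (4,7) w=3 -- would create cycle
Add edge (1,6) w=4 -- no cycle. Running total: 14

MST edges: (3,4,w=1), (1,3,w=2), (1,7,w=2), (3,5,w=2), (1,2,w=3), (1,6,w=4)
Total MST weight: 1 + 2 + 2 + 2 + 3 + 4 = 14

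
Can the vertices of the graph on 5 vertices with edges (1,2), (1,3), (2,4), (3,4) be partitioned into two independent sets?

Step 1: Attempt 2-coloring using BFS:
  Start at vertex 1, assign color 0
  Color vertex 2 with color 1 (neighbor of 1)
  Color vertex 3 with color 1 (neighbor of 1)
  Color vertex 4 with color 0 (neighbor of 2)
  Start new component at vertex 5, assign color 0

Step 2: 2-coloring succeeded. No conflicts found.
  Set A (color 0): {1, 4, 5}
  Set B (color 1): {2, 3}

The graph is bipartite with partition {1, 4, 5}, {2, 3}.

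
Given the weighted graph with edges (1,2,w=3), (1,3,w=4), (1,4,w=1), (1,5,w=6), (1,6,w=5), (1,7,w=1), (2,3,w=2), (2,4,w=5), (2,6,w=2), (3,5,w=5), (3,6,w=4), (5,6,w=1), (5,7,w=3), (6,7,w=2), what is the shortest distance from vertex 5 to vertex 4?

Step 1: Build adjacency list with weights:
  1: 2(w=3), 3(w=4), 4(w=1), 5(w=6), 6(w=5), 7(w=1)
  2: 1(w=3), 3(w=2), 4(w=5), 6(w=2)
  3: 1(w=4), 2(w=2), 5(w=5), 6(w=4)
  4: 1(w=1), 2(w=5)
  5: 1(w=6), 3(w=5), 6(w=1), 7(w=3)
  6: 1(w=5), 2(w=2), 3(w=4), 5(w=1), 7(w=2)
  7: 1(w=1), 5(w=3), 6(w=2)

Step 2: Apply Dijkstra's algorithm from vertex 5:
  Visit vertex 5 (distance=0)
    Update dist[1] = 6
    Update dist[3] = 5
    Update dist[6] = 1
    Update dist[7] = 3
  Visit vertex 6 (distance=1)
    Update dist[2] = 3
  Visit vertex 2 (distance=3)
    Update dist[4] = 8
  Visit vertex 7 (distance=3)
    Update dist[1] = 4
  Visit vertex 1 (distance=4)
    Update dist[4] = 5
  Visit vertex 3 (distance=5)
  Visit vertex 4 (distance=5)

Step 3: Shortest path: 5 -> 7 -> 1 -> 4
Total weight: 3 + 1 + 1 = 5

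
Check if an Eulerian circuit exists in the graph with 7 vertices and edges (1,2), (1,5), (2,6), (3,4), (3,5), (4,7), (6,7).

Step 1: Find the degree of each vertex:
  deg(1) = 2
  deg(2) = 2
  deg(3) = 2
  deg(4) = 2
  deg(5) = 2
  deg(6) = 2
  deg(7) = 2

Step 2: Count vertices with odd degree:
  All vertices have even degree (0 odd-degree vertices)

Step 3: Apply Euler's theorem:
  - Eulerian circuit exists iff graph is connected and all vertices have even degree
  - Eulerian path exists iff graph is connected and has 0 or 2 odd-degree vertices

Graph is connected with 0 odd-degree vertices.
Both Eulerian circuit and Eulerian path exist.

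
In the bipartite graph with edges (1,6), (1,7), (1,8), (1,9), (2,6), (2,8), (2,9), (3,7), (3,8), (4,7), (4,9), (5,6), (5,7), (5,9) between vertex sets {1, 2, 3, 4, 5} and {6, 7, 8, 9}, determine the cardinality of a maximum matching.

Step 1: List the neighbors of each left vertex:
  1: 6, 7, 8, 9
  2: 6, 8, 9
  3: 7, 8
  4: 7, 9
  5: 6, 7, 9

Step 2: Greedily match left vertices, then look for augmenting paths:
  Match 1 -- 6
  Match 2 -- 8
  Match 3 -- 7
  Match 4 -- 9
  No augmenting path remains.

Step 3: Verify this is maximum:
  Matching size 4 = min(|L|, |R|) = min(5, 4), which is an upper bound, so this matching is maximum.

Maximum matching: {(1,6), (2,8), (3,7), (4,9)}
Size: 4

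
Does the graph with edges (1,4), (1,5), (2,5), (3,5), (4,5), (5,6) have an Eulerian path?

Step 1: Find the degree of each vertex:
  deg(1) = 2
  deg(2) = 1
  deg(3) = 1
  deg(4) = 2
  deg(5) = 5
  deg(6) = 1

Step 2: Count vertices with odd degree:
  Odd-degree vertices: 2, 3, 5, 6 (4 total)

Step 3: Apply Euler's theorem:
  - Eulerian circuit exists iff graph is connected and all vertices have even degree
  - Eulerian path exists iff graph is connected and has 0 or 2 odd-degree vertices

Graph has 4 odd-degree vertices (need 0 or 2).
Neither Eulerian path nor Eulerian circuit exists.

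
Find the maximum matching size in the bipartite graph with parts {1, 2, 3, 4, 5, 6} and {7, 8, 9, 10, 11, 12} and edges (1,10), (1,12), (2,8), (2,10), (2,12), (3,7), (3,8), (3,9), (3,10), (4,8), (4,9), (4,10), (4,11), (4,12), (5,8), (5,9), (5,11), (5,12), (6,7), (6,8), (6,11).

Step 1: List the neighbors of each left vertex:
  1: 10, 12
  2: 8, 10, 12
  3: 7, 8, 9, 10
  4: 8, 9, 10, 11, 12
  5: 8, 9, 11, 12
  6: 7, 8, 11

Step 2: Greedily match left vertices, then look for augmenting paths:
  Match 1 -- 10
  Match 2 -- 12
  Match 3 -- 7
  Match 4 -- 9
  Match 5 -- 11
  Match 6 -- 8
  No augmenting path remains.

Step 3: Verify this is maximum:
  Matching size 6 = min(|L|, |R|) = min(6, 6), which is an upper bound, so this matching is maximum.

Maximum matching: {(1,10), (2,12), (3,7), (4,9), (5,11), (6,8)}
Size: 6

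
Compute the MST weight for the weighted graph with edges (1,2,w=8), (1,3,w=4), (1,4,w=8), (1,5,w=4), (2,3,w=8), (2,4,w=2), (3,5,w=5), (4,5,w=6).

Apply Kruskal's algorithm (sort edges by weight, add if no cycle):

Sorted edges by weight:
  (2,4) w=2
  (1,3) w=4
  (1,5) w=4
  (3,5) w=5
  (4,5) w=6
  (1,4) w=8
  (1,2) w=8
  (2,3) w=8

Add edge (2,4) w=2 -- no cycle. Running total: 2
Add edge (1,3) w=4 -- no cycle. Running total: 6
Add edge (1,5) w=4 -- no cycle. Running total: 10
Skip edge (3,5) w=5 -- would create cycle
Add edge (4,5) w=6 -- no cycle. Running total: 16

MST edges: (2,4,w=2), (1,3,w=4), (1,5,w=4), (4,5,w=6)
Total MST weight: 2 + 4 + 4 + 6 = 16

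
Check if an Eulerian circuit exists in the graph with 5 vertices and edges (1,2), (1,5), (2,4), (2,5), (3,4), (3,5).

Step 1: Find the degree of each vertex:
  deg(1) = 2
  deg(2) = 3
  deg(3) = 2
  deg(4) = 2
  deg(5) = 3

Step 2: Count vertices with odd degree:
  Odd-degree vertices: 2, 5 (2 total)

Step 3: Apply Euler's theorem:
  - Eulerian circuit exists iff graph is connected and all vertices have even degree
  - Eulerian path exists iff graph is connected and has 0 or 2 odd-degree vertices

Graph is connected with exactly 2 odd-degree vertices (2, 5).
Eulerian path exists (starting and ending at the odd-degree vertices), but no Eulerian circuit.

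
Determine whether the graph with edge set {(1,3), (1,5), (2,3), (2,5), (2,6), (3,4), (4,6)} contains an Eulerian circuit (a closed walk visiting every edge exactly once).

Step 1: Find the degree of each vertex:
  deg(1) = 2
  deg(2) = 3
  deg(3) = 3
  deg(4) = 2
  deg(5) = 2
  deg(6) = 2

Step 2: Count vertices with odd degree:
  Odd-degree vertices: 2, 3 (2 total)

Step 3: Apply Euler's theorem:
  - Eulerian circuit exists iff graph is connected and all vertices have even degree
  - Eulerian path exists iff graph is connected and has 0 or 2 odd-degree vertices

Graph is connected with exactly 2 odd-degree vertices (2, 3).
Eulerian path exists (starting and ending at the odd-degree vertices), but no Eulerian circuit.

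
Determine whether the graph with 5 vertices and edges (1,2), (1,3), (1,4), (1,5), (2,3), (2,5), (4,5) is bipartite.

Step 1: Attempt 2-coloring using BFS:
  Start at vertex 1, assign color 0
  Color vertex 2 with color 1 (neighbor of 1)
  Color vertex 3 with color 1 (neighbor of 1)
  Color vertex 4 with color 1 (neighbor of 1)
  Color vertex 5 with color 1 (neighbor of 1)

Step 2: Conflict found! Vertices 2 and 3 are adjacent but have the same color.
This means the graph contains an odd cycle.

The graph is NOT bipartite.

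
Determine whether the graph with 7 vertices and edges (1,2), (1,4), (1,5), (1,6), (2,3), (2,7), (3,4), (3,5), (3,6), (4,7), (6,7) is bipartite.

Step 1: Attempt 2-coloring using BFS:
  Start at vertex 1, assign color 0
  Color vertex 2 with color 1 (neighbor of 1)
  Color vertex 4 with color 1 (neighbor of 1)
  Color vertex 5 with color 1 (neighbor of 1)
  Color vertex 6 with color 1 (neighbor of 1)
  Color vertex 3 with color 0 (neighbor of 2)
  Color vertex 7 with color 0 (neighbor of 2)

Step 2: 2-coloring succeeded. No conflicts found.
  Set A (color 0): {1, 3, 7}
  Set B (color 1): {2, 4, 5, 6}

The graph is bipartite with partition {1, 3, 7}, {2, 4, 5, 6}.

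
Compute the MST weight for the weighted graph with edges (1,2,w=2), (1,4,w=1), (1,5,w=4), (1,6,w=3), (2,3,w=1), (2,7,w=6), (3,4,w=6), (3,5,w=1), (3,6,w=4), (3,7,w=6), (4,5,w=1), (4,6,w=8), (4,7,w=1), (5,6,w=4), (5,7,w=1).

Apply Kruskal's algorithm (sort edges by weight, add if no cycle):

Sorted edges by weight:
  (1,4) w=1
  (2,3) w=1
  (3,5) w=1
  (4,5) w=1
  (4,7) w=1
  (5,7) w=1
  (1,2) w=2
  (1,6) w=3
  (1,5) w=4
  (3,6) w=4
  (5,6) w=4
  (2,7) w=6
  (3,4) w=6
  (3,7) w=6
  (4,6) w=8

Add edge (1,4) w=1 -- no cycle. Running total: 1
Add edge (2,3) w=1 -- no cycle. Running total: 2
Add edge (3,5) w=1 -- no cycle. Running total: 3
Add edge (4,5) w=1 -- no cycle. Running total: 4
Add edge (4,7) w=1 -- no cycle. Running total: 5
Skip edge (5,7) w=1 -- would create cycle
Skip edge (1,2) w=2 -- would create cycle
Add edge (1,6) w=3 -- no cycle. Running total: 8

MST edges: (1,4,w=1), (2,3,w=1), (3,5,w=1), (4,5,w=1), (4,7,w=1), (1,6,w=3)
Total MST weight: 1 + 1 + 1 + 1 + 1 + 3 = 8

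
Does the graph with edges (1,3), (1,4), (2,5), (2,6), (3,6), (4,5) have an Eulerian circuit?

Step 1: Find the degree of each vertex:
  deg(1) = 2
  deg(2) = 2
  deg(3) = 2
  deg(4) = 2
  deg(5) = 2
  deg(6) = 2

Step 2: Count vertices with odd degree:
  All vertices have even degree (0 odd-degree vertices)

Step 3: Apply Euler's theorem:
  - Eulerian circuit exists iff graph is connected and all vertices have even degree
  - Eulerian path exists iff graph is connected and has 0 or 2 odd-degree vertices

Graph is connected with 0 odd-degree vertices.
Both Eulerian circuit and Eulerian path exist.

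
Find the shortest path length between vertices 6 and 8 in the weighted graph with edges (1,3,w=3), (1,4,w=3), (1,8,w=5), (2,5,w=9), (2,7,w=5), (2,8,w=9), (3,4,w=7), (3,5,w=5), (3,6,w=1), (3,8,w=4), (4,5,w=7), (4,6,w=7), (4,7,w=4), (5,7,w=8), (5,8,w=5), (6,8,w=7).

Step 1: Build adjacency list with weights:
  1: 3(w=3), 4(w=3), 8(w=5)
  2: 5(w=9), 7(w=5), 8(w=9)
  3: 1(w=3), 4(w=7), 5(w=5), 6(w=1), 8(w=4)
  4: 1(w=3), 3(w=7), 5(w=7), 6(w=7), 7(w=4)
  5: 2(w=9), 3(w=5), 4(w=7), 7(w=8), 8(w=5)
  6: 3(w=1), 4(w=7), 8(w=7)
  7: 2(w=5), 4(w=4), 5(w=8)
  8: 1(w=5), 2(w=9), 3(w=4), 5(w=5), 6(w=7)

Step 2: Apply Dijkstra's algorithm from vertex 6:
  Visit vertex 6 (distance=0)
    Update dist[3] = 1
    Update dist[4] = 7
    Update dist[8] = 7
  Visit vertex 3 (distance=1)
    Update dist[1] = 4
    Update dist[5] = 6
    Update dist[8] = 5
  Visit vertex 1 (distance=4)
  Visit vertex 8 (distance=5)
    Update dist[2] = 14

Step 3: Shortest path: 6 -> 3 -> 8
Total weight: 1 + 4 = 5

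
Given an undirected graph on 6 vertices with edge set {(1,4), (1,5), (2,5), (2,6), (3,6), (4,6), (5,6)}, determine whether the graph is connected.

Step 1: Build adjacency list from edges:
  1: 4, 5
  2: 5, 6
  3: 6
  4: 1, 6
  5: 1, 2, 6
  6: 2, 3, 4, 5

Step 2: Run BFS/DFS from vertex 1:
  Visited: {1, 4, 5, 6, 2, 3}
  Reached 6 of 6 vertices

Step 3: All 6 vertices reached from vertex 1, so the graph is connected.
Answer: Yes, the graph is connected.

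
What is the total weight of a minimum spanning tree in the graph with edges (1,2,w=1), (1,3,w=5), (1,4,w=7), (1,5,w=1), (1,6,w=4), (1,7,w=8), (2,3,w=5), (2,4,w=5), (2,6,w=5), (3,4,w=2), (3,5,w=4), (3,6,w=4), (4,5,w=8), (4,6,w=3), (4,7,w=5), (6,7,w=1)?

Apply Kruskal's algorithm (sort edges by weight, add if no cycle):

Sorted edges by weight:
  (1,5) w=1
  (1,2) w=1
  (6,7) w=1
  (3,4) w=2
  (4,6) w=3
  (1,6) w=4
  (3,6) w=4
  (3,5) w=4
  (1,3) w=5
  (2,6) w=5
  (2,3) w=5
  (2,4) w=5
  (4,7) w=5
  (1,4) w=7
  (1,7) w=8
  (4,5) w=8

Add edge (1,5) w=1 -- no cycle. Running total: 1
Add edge (1,2) w=1 -- no cycle. Running total: 2
Add edge (6,7) w=1 -- no cycle. Running total: 3
Add edge (3,4) w=2 -- no cycle. Running total: 5
Add edge (4,6) w=3 -- no cycle. Running total: 8
Add edge (1,6) w=4 -- no cycle. Running total: 12

MST edges: (1,5,w=1), (1,2,w=1), (6,7,w=1), (3,4,w=2), (4,6,w=3), (1,6,w=4)
Total MST weight: 1 + 1 + 1 + 2 + 3 + 4 = 12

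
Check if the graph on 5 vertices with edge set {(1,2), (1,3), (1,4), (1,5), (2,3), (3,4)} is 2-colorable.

Step 1: Attempt 2-coloring using BFS:
  Start at vertex 1, assign color 0
  Color vertex 2 with color 1 (neighbor of 1)
  Color vertex 3 with color 1 (neighbor of 1)
  Color vertex 4 with color 1 (neighbor of 1)
  Color vertex 5 with color 1 (neighbor of 1)

Step 2: Conflict found! Vertices 2 and 3 are adjacent but have the same color.
This means the graph contains an odd cycle.

The graph is NOT bipartite.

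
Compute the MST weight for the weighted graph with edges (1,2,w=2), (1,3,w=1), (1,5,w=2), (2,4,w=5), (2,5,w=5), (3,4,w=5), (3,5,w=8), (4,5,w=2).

Apply Kruskal's algorithm (sort edges by weight, add if no cycle):

Sorted edges by weight:
  (1,3) w=1
  (1,2) w=2
  (1,5) w=2
  (4,5) w=2
  (2,4) w=5
  (2,5) w=5
  (3,4) w=5
  (3,5) w=8

Add edge (1,3) w=1 -- no cycle. Running total: 1
Add edge (1,2) w=2 -- no cycle. Running total: 3
Add edge (1,5) w=2 -- no cycle. Running total: 5
Add edge (4,5) w=2 -- no cycle. Running total: 7

MST edges: (1,3,w=1), (1,2,w=2), (1,5,w=2), (4,5,w=2)
Total MST weight: 1 + 2 + 2 + 2 = 7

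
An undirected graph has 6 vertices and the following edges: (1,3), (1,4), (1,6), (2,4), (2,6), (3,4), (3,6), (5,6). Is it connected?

Step 1: Build adjacency list from edges:
  1: 3, 4, 6
  2: 4, 6
  3: 1, 4, 6
  4: 1, 2, 3
  5: 6
  6: 1, 2, 3, 5

Step 2: Run BFS/DFS from vertex 1:
  Visited: {1, 3, 4, 6, 2, 5}
  Reached 6 of 6 vertices

Step 3: All 6 vertices reached from vertex 1, so the graph is connected.
Answer: Yes, the graph is connected.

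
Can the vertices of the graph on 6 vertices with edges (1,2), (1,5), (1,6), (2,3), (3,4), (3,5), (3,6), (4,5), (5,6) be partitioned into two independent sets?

Step 1: Attempt 2-coloring using BFS:
  Start at vertex 1, assign color 0
  Color vertex 2 with color 1 (neighbor of 1)
  Color vertex 5 with color 1 (neighbor of 1)
  Color vertex 6 with color 1 (neighbor of 1)
  Color vertex 3 with color 0 (neighbor of 2)
  Color vertex 4 with color 0 (neighbor of 5)

Step 2: Conflict found! Vertices 5 and 6 are adjacent but have the same color.
This means the graph contains an odd cycle.

The graph is NOT bipartite.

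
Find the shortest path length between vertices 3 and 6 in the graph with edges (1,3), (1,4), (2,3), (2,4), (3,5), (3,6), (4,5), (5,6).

Step 1: Build adjacency list:
  1: 3, 4
  2: 3, 4
  3: 1, 2, 5, 6
  4: 1, 2, 5
  5: 3, 4, 6
  6: 3, 5

Step 2: BFS from vertex 3 to find shortest path to 6:
  vertex 1 reached at distance 1
  vertex 2 reached at distance 1
  vertex 5 reached at distance 1
  vertex 6 reached at distance 1

Step 3: Shortest path: 3 -> 6
Path length: 1 edge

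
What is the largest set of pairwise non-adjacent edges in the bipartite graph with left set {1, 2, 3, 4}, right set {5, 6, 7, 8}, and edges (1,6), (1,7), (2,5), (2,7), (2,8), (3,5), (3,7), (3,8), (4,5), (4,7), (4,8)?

Step 1: List the neighbors of each left vertex:
  1: 6, 7
  2: 5, 7, 8
  3: 5, 7, 8
  4: 5, 7, 8

Step 2: Greedily match left vertices, then look for augmenting paths:
  Match 1 -- 6
  Match 2 -- 5
  Match 3 -- 7
  Match 4 -- 8
  No augmenting path remains.

Step 3: Verify this is maximum:
  Matching size 4 = min(|L|, |R|) = min(4, 4), which is an upper bound, so this matching is maximum.

Maximum matching: {(1,6), (2,5), (3,7), (4,8)}
Size: 4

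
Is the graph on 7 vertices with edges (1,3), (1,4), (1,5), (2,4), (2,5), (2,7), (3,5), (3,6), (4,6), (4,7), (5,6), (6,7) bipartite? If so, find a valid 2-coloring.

Step 1: Attempt 2-coloring using BFS:
  Start at vertex 1, assign color 0
  Color vertex 3 with color 1 (neighbor of 1)
  Color vertex 4 with color 1 (neighbor of 1)
  Color vertex 5 with color 1 (neighbor of 1)

Step 2: Conflict found! Vertices 3 and 5 are adjacent but have the same color.
This means the graph contains an odd cycle.

The graph is NOT bipartite.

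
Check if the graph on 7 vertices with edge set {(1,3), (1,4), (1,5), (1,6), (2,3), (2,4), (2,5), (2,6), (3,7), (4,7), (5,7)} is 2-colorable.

Step 1: Attempt 2-coloring using BFS:
  Start at vertex 1, assign color 0
  Color vertex 3 with color 1 (neighbor of 1)
  Color vertex 4 with color 1 (neighbor of 1)
  Color vertex 5 with color 1 (neighbor of 1)
  Color vertex 6 with color 1 (neighbor of 1)
  Color vertex 2 with color 0 (neighbor of 3)
  Color vertex 7 with color 0 (neighbor of 3)

Step 2: 2-coloring succeeded. No conflicts found.
  Set A (color 0): {1, 2, 7}
  Set B (color 1): {3, 4, 5, 6}

The graph is bipartite with partition {1, 2, 7}, {3, 4, 5, 6}.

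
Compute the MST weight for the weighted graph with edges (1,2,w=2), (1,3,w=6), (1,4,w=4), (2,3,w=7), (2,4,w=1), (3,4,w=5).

Apply Kruskal's algorithm (sort edges by weight, add if no cycle):

Sorted edges by weight:
  (2,4) w=1
  (1,2) w=2
  (1,4) w=4
  (3,4) w=5
  (1,3) w=6
  (2,3) w=7

Add edge (2,4) w=1 -- no cycle. Running total: 1
Add edge (1,2) w=2 -- no cycle. Running total: 3
Skip edge (1,4) w=4 -- would create cycle
Add edge (3,4) w=5 -- no cycle. Running total: 8

MST edges: (2,4,w=1), (1,2,w=2), (3,4,w=5)
Total MST weight: 1 + 2 + 5 = 8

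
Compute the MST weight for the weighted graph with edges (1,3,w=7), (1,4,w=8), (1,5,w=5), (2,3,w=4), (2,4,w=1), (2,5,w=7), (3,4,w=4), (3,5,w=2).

Apply Kruskal's algorithm (sort edges by weight, add if no cycle):

Sorted edges by weight:
  (2,4) w=1
  (3,5) w=2
  (2,3) w=4
  (3,4) w=4
  (1,5) w=5
  (1,3) w=7
  (2,5) w=7
  (1,4) w=8

Add edge (2,4) w=1 -- no cycle. Running total: 1
Add edge (3,5) w=2 -- no cycle. Running total: 3
Add edge (2,3) w=4 -- no cycle. Running total: 7
Skip edge (3,4) w=4 -- would create cycle
Add edge (1,5) w=5 -- no cycle. Running total: 12

MST edges: (2,4,w=1), (3,5,w=2), (2,3,w=4), (1,5,w=5)
Total MST weight: 1 + 2 + 4 + 5 = 12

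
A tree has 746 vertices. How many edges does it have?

A tree on n vertices always has exactly n - 1 edges.
For n = 746: edges = 746 - 1 = 745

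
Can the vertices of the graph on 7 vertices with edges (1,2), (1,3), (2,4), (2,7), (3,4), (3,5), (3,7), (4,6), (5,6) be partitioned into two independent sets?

Step 1: Attempt 2-coloring using BFS:
  Start at vertex 1, assign color 0
  Color vertex 2 with color 1 (neighbor of 1)
  Color vertex 3 with color 1 (neighbor of 1)
  Color vertex 4 with color 0 (neighbor of 2)
  Color vertex 7 with color 0 (neighbor of 2)
  Color vertex 5 with color 0 (neighbor of 3)
  Color vertex 6 with color 1 (neighbor of 4)

Step 2: 2-coloring succeeded. No conflicts found.
  Set A (color 0): {1, 4, 5, 7}
  Set B (color 1): {2, 3, 6}

The graph is bipartite with partition {1, 4, 5, 7}, {2, 3, 6}.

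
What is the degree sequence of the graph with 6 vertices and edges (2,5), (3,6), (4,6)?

Step 1: Count edges incident to each vertex:
  deg(1) = 0 (neighbors: none)
  deg(2) = 1 (neighbors: 5)
  deg(3) = 1 (neighbors: 6)
  deg(4) = 1 (neighbors: 6)
  deg(5) = 1 (neighbors: 2)
  deg(6) = 2 (neighbors: 3, 4)

Step 2: Sort degrees in non-increasing order:
  Degrees: [0, 1, 1, 1, 1, 2] -> sorted: [2, 1, 1, 1, 1, 0]

Degree sequence: [2, 1, 1, 1, 1, 0]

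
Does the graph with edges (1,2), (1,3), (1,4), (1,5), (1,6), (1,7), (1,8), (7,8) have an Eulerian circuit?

Step 1: Find the degree of each vertex:
  deg(1) = 7
  deg(2) = 1
  deg(3) = 1
  deg(4) = 1
  deg(5) = 1
  deg(6) = 1
  deg(7) = 2
  deg(8) = 2

Step 2: Count vertices with odd degree:
  Odd-degree vertices: 1, 2, 3, 4, 5, 6 (6 total)

Step 3: Apply Euler's theorem:
  - Eulerian circuit exists iff graph is connected and all vertices have even degree
  - Eulerian path exists iff graph is connected and has 0 or 2 odd-degree vertices

Graph has 6 odd-degree vertices (need 0 or 2).
Neither Eulerian path nor Eulerian circuit exists.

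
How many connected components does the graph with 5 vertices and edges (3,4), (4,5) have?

Step 1: Build adjacency list from edges:
  1: (none)
  2: (none)
  3: 4
  4: 3, 5
  5: 4

Step 2: Run BFS/DFS from vertex 1:
  Visited: {1}
  Reached 1 of 5 vertices

Step 3: Only 1 of 5 vertices reached. Graph is disconnected.
Connected components: {1}, {2}, {3, 4, 5}
Number of connected components: 3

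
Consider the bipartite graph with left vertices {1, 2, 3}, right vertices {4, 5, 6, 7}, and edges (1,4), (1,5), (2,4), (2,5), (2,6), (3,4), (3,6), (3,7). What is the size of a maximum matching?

Step 1: List the neighbors of each left vertex:
  1: 4, 5
  2: 4, 5, 6
  3: 4, 6, 7

Step 2: Greedily match left vertices, then look for augmenting paths:
  Match 1 -- 4
  Match 2 -- 5
  Match 3 -- 6
  No augmenting path remains.

Step 3: Verify this is maximum:
  Matching size 3 = min(|L|, |R|) = min(3, 4), which is an upper bound, so this matching is maximum.

Maximum matching: {(1,4), (2,5), (3,6)}
Size: 3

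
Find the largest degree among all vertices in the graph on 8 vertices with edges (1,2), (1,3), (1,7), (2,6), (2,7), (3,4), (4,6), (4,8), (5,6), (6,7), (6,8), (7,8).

Step 1: Count edges incident to each vertex:
  deg(1) = 3 (neighbors: 2, 3, 7)
  deg(2) = 3 (neighbors: 1, 6, 7)
  deg(3) = 2 (neighbors: 1, 4)
  deg(4) = 3 (neighbors: 3, 6, 8)
  deg(5) = 1 (neighbors: 6)
  deg(6) = 5 (neighbors: 2, 4, 5, 7, 8)
  deg(7) = 4 (neighbors: 1, 2, 6, 8)
  deg(8) = 3 (neighbors: 4, 6, 7)

Step 2: Find maximum:
  max(3, 3, 2, 3, 1, 5, 4, 3) = 5 (vertex 6)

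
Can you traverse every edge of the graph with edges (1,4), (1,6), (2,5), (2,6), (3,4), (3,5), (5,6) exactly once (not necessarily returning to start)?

Step 1: Find the degree of each vertex:
  deg(1) = 2
  deg(2) = 2
  deg(3) = 2
  deg(4) = 2
  deg(5) = 3
  deg(6) = 3

Step 2: Count vertices with odd degree:
  Odd-degree vertices: 5, 6 (2 total)

Step 3: Apply Euler's theorem:
  - Eulerian circuit exists iff graph is connected and all vertices have even degree
  - Eulerian path exists iff graph is connected and has 0 or 2 odd-degree vertices

Graph is connected with exactly 2 odd-degree vertices (5, 6).
Eulerian path exists (starting and ending at the odd-degree vertices), but no Eulerian circuit.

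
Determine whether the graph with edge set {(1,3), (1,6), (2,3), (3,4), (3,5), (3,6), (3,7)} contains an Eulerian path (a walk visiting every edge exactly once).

Step 1: Find the degree of each vertex:
  deg(1) = 2
  deg(2) = 1
  deg(3) = 6
  deg(4) = 1
  deg(5) = 1
  deg(6) = 2
  deg(7) = 1

Step 2: Count vertices with odd degree:
  Odd-degree vertices: 2, 4, 5, 7 (4 total)

Step 3: Apply Euler's theorem:
  - Eulerian circuit exists iff graph is connected and all vertices have even degree
  - Eulerian path exists iff graph is connected and has 0 or 2 odd-degree vertices

Graph has 4 odd-degree vertices (need 0 or 2).
Neither Eulerian path nor Eulerian circuit exists.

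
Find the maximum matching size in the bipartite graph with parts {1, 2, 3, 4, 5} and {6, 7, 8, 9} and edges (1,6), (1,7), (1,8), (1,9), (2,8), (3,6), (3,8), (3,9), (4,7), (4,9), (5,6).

Step 1: List the neighbors of each left vertex:
  1: 6, 7, 8, 9
  2: 8
  3: 6, 8, 9
  4: 7, 9
  5: 6

Step 2: Greedily match left vertices, then look for augmenting paths:
  Match 1 -- 6
  Match 2 -- 8
  Match 3 -- 9
  Match 4 -- 7
  No augmenting path remains.

Step 3: Verify this is maximum:
  Matching size 4 = min(|L|, |R|) = min(5, 4), which is an upper bound, so this matching is maximum.

Maximum matching: {(1,6), (2,8), (3,9), (4,7)}
Size: 4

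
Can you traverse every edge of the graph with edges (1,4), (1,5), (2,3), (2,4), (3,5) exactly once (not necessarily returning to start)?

Step 1: Find the degree of each vertex:
  deg(1) = 2
  deg(2) = 2
  deg(3) = 2
  deg(4) = 2
  deg(5) = 2

Step 2: Count vertices with odd degree:
  All vertices have even degree (0 odd-degree vertices)

Step 3: Apply Euler's theorem:
  - Eulerian circuit exists iff graph is connected and all vertices have even degree
  - Eulerian path exists iff graph is connected and has 0 or 2 odd-degree vertices

Graph is connected with 0 odd-degree vertices.
Both Eulerian circuit and Eulerian path exist.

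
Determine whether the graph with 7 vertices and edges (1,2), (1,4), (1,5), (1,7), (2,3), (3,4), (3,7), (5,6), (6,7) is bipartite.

Step 1: Attempt 2-coloring using BFS:
  Start at vertex 1, assign color 0
  Color vertex 2 with color 1 (neighbor of 1)
  Color vertex 4 with color 1 (neighbor of 1)
  Color vertex 5 with color 1 (neighbor of 1)
  Color vertex 7 with color 1 (neighbor of 1)
  Color vertex 3 with color 0 (neighbor of 2)
  Color vertex 6 with color 0 (neighbor of 5)

Step 2: 2-coloring succeeded. No conflicts found.
  Set A (color 0): {1, 3, 6}
  Set B (color 1): {2, 4, 5, 7}

The graph is bipartite with partition {1, 3, 6}, {2, 4, 5, 7}.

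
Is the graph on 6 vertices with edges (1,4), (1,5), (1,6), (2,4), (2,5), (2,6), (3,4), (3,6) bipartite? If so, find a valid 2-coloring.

Step 1: Attempt 2-coloring using BFS:
  Start at vertex 1, assign color 0
  Color vertex 4 with color 1 (neighbor of 1)
  Color vertex 5 with color 1 (neighbor of 1)
  Color vertex 6 with color 1 (neighbor of 1)
  Color vertex 2 with color 0 (neighbor of 4)
  Color vertex 3 with color 0 (neighbor of 4)

Step 2: 2-coloring succeeded. No conflicts found.
  Set A (color 0): {1, 2, 3}
  Set B (color 1): {4, 5, 6}

The graph is bipartite with partition {1, 2, 3}, {4, 5, 6}.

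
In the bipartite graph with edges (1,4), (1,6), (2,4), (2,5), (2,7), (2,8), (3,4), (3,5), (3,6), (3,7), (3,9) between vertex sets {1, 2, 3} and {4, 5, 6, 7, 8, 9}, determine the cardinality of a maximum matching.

Step 1: List the neighbors of each left vertex:
  1: 4, 6
  2: 4, 5, 7, 8
  3: 4, 5, 6, 7, 9

Step 2: Greedily match left vertices, then look for augmenting paths:
  Match 1 -- 4
  Match 2 -- 5
  Match 3 -- 6
  No augmenting path remains.

Step 3: Verify this is maximum:
  Matching size 3 = min(|L|, |R|) = min(3, 6), which is an upper bound, so this matching is maximum.

Maximum matching: {(1,4), (2,5), (3,6)}
Size: 3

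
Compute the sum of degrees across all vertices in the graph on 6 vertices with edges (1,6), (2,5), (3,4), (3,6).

Step 1: Count edges incident to each vertex:
  deg(1) = 1 (neighbors: 6)
  deg(2) = 1 (neighbors: 5)
  deg(3) = 2 (neighbors: 4, 6)
  deg(4) = 1 (neighbors: 3)
  deg(5) = 1 (neighbors: 2)
  deg(6) = 2 (neighbors: 1, 3)

Step 2: Sum all degrees:
  1 + 1 + 2 + 1 + 1 + 2 = 8

Verification: sum of degrees = 2 * |E| = 2 * 4 = 8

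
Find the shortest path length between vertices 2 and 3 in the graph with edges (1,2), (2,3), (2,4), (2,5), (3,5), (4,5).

Step 1: Build adjacency list:
  1: 2
  2: 1, 3, 4, 5
  3: 2, 5
  4: 2, 5
  5: 2, 3, 4

Step 2: BFS from vertex 2 to find shortest path to 3:
  vertex 1 reached at distance 1
  vertex 3 reached at distance 1

Step 3: Shortest path: 2 -> 3
Path length: 1 edge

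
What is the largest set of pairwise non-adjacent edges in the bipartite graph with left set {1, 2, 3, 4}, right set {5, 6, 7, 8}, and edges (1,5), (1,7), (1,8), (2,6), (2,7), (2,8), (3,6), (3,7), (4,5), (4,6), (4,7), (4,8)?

Step 1: List the neighbors of each left vertex:
  1: 5, 7, 8
  2: 6, 7, 8
  3: 6, 7
  4: 5, 6, 7, 8

Step 2: Greedily match left vertices, then look for augmenting paths:
  Match 1 -- 5
  Match 2 -- 6
  Match 3 -- 7
  Match 4 -- 8
  No augmenting path remains.

Step 3: Verify this is maximum:
  Matching size 4 = min(|L|, |R|) = min(4, 4), which is an upper bound, so this matching is maximum.

Maximum matching: {(1,5), (2,6), (3,7), (4,8)}
Size: 4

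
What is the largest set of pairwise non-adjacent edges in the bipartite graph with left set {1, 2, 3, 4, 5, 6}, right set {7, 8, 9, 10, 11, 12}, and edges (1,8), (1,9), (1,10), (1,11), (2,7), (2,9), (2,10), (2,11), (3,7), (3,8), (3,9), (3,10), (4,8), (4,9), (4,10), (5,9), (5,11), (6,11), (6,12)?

Step 1: List the neighbors of each left vertex:
  1: 8, 9, 10, 11
  2: 7, 9, 10, 11
  3: 7, 8, 9, 10
  4: 8, 9, 10
  5: 9, 11
  6: 11, 12

Step 2: Greedily match left vertices, then look for augmenting paths:
  Match 1 -- 8
  Match 2 -- 7
  Match 3 -- 9
  Match 4 -- 10
  Match 5 -- 11
  Match 6 -- 12
  No augmenting path remains.

Step 3: Verify this is maximum:
  Matching size 6 = min(|L|, |R|) = min(6, 6), which is an upper bound, so this matching is maximum.

Maximum matching: {(1,8), (2,7), (3,9), (4,10), (5,11), (6,12)}
Size: 6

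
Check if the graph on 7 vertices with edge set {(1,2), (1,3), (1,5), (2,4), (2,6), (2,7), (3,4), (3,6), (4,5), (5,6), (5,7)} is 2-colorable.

Step 1: Attempt 2-coloring using BFS:
  Start at vertex 1, assign color 0
  Color vertex 2 with color 1 (neighbor of 1)
  Color vertex 3 with color 1 (neighbor of 1)
  Color vertex 5 with color 1 (neighbor of 1)
  Color vertex 4 with color 0 (neighbor of 2)
  Color vertex 6 with color 0 (neighbor of 2)
  Color vertex 7 with color 0 (neighbor of 2)

Step 2: 2-coloring succeeded. No conflicts found.
  Set A (color 0): {1, 4, 6, 7}
  Set B (color 1): {2, 3, 5}

The graph is bipartite with partition {1, 4, 6, 7}, {2, 3, 5}.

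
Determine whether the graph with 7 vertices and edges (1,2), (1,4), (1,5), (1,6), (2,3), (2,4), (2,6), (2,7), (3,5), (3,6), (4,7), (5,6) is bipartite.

Step 1: Attempt 2-coloring using BFS:
  Start at vertex 1, assign color 0
  Color vertex 2 with color 1 (neighbor of 1)
  Color vertex 4 with color 1 (neighbor of 1)
  Color vertex 5 with color 1 (neighbor of 1)
  Color vertex 6 with color 1 (neighbor of 1)
  Color vertex 3 with color 0 (neighbor of 2)

Step 2: Conflict found! Vertices 2 and 4 are adjacent but have the same color.
This means the graph contains an odd cycle.

The graph is NOT bipartite.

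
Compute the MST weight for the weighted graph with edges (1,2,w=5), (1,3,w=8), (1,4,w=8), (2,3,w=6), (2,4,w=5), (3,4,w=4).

Apply Kruskal's algorithm (sort edges by weight, add if no cycle):

Sorted edges by weight:
  (3,4) w=4
  (1,2) w=5
  (2,4) w=5
  (2,3) w=6
  (1,3) w=8
  (1,4) w=8

Add edge (3,4) w=4 -- no cycle. Running total: 4
Add edge (1,2) w=5 -- no cycle. Running total: 9
Add edge (2,4) w=5 -- no cycle. Running total: 14

MST edges: (3,4,w=4), (1,2,w=5), (2,4,w=5)
Total MST weight: 4 + 5 + 5 = 14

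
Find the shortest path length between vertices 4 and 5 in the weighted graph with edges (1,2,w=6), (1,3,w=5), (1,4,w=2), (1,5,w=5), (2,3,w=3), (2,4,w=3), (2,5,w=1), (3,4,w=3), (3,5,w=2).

Step 1: Build adjacency list with weights:
  1: 2(w=6), 3(w=5), 4(w=2), 5(w=5)
  2: 1(w=6), 3(w=3), 4(w=3), 5(w=1)
  3: 1(w=5), 2(w=3), 4(w=3), 5(w=2)
  4: 1(w=2), 2(w=3), 3(w=3)
  5: 1(w=5), 2(w=1), 3(w=2)

Step 2: Apply Dijkstra's algorithm from vertex 4:
  Visit vertex 4 (distance=0)
    Update dist[1] = 2
    Update dist[2] = 3
    Update dist[3] = 3
  Visit vertex 1 (distance=2)
    Update dist[5] = 7
  Visit vertex 2 (distance=3)
    Update dist[5] = 4
  Visit vertex 3 (distance=3)
  Visit vertex 5 (distance=4)

Step 3: Shortest path: 4 -> 2 -> 5
Total weight: 3 + 1 = 4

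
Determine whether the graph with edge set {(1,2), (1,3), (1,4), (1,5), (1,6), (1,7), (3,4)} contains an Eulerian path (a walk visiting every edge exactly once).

Step 1: Find the degree of each vertex:
  deg(1) = 6
  deg(2) = 1
  deg(3) = 2
  deg(4) = 2
  deg(5) = 1
  deg(6) = 1
  deg(7) = 1

Step 2: Count vertices with odd degree:
  Odd-degree vertices: 2, 5, 6, 7 (4 total)

Step 3: Apply Euler's theorem:
  - Eulerian circuit exists iff graph is connected and all vertices have even degree
  - Eulerian path exists iff graph is connected and has 0 or 2 odd-degree vertices

Graph has 4 odd-degree vertices (need 0 or 2).
Neither Eulerian path nor Eulerian circuit exists.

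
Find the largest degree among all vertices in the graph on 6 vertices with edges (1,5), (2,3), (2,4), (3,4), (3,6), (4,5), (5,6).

Step 1: Count edges incident to each vertex:
  deg(1) = 1 (neighbors: 5)
  deg(2) = 2 (neighbors: 3, 4)
  deg(3) = 3 (neighbors: 2, 4, 6)
  deg(4) = 3 (neighbors: 2, 3, 5)
  deg(5) = 3 (neighbors: 1, 4, 6)
  deg(6) = 2 (neighbors: 3, 5)

Step 2: Find maximum:
  max(1, 2, 3, 3, 3, 2) = 3 (vertex 3)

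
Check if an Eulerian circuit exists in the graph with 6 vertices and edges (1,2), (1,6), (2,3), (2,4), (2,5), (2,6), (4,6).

Step 1: Find the degree of each vertex:
  deg(1) = 2
  deg(2) = 5
  deg(3) = 1
  deg(4) = 2
  deg(5) = 1
  deg(6) = 3

Step 2: Count vertices with odd degree:
  Odd-degree vertices: 2, 3, 5, 6 (4 total)

Step 3: Apply Euler's theorem:
  - Eulerian circuit exists iff graph is connected and all vertices have even degree
  - Eulerian path exists iff graph is connected and has 0 or 2 odd-degree vertices

Graph has 4 odd-degree vertices (need 0 or 2).
Neither Eulerian path nor Eulerian circuit exists.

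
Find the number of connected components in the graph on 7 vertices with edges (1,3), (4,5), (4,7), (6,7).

Step 1: Build adjacency list from edges:
  1: 3
  2: (none)
  3: 1
  4: 5, 7
  5: 4
  6: 7
  7: 4, 6

Step 2: Run BFS/DFS from vertex 1:
  Visited: {1, 3}
  Reached 2 of 7 vertices

Step 3: Only 2 of 7 vertices reached. Graph is disconnected.
Connected components: {1, 3}, {2}, {4, 5, 6, 7}
Number of connected components: 3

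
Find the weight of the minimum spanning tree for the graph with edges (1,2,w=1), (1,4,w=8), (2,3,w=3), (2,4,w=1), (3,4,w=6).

Apply Kruskal's algorithm (sort edges by weight, add if no cycle):

Sorted edges by weight:
  (1,2) w=1
  (2,4) w=1
  (2,3) w=3
  (3,4) w=6
  (1,4) w=8

Add edge (1,2) w=1 -- no cycle. Running total: 1
Add edge (2,4) w=1 -- no cycle. Running total: 2
Add edge (2,3) w=3 -- no cycle. Running total: 5

MST edges: (1,2,w=1), (2,4,w=1), (2,3,w=3)
Total MST weight: 1 + 1 + 3 = 5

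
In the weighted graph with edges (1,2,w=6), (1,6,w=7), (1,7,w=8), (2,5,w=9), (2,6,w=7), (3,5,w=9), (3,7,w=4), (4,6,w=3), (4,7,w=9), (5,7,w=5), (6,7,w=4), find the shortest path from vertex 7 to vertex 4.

Step 1: Build adjacency list with weights:
  1: 2(w=6), 6(w=7), 7(w=8)
  2: 1(w=6), 5(w=9), 6(w=7)
  3: 5(w=9), 7(w=4)
  4: 6(w=3), 7(w=9)
  5: 2(w=9), 3(w=9), 7(w=5)
  6: 1(w=7), 2(w=7), 4(w=3), 7(w=4)
  7: 1(w=8), 3(w=4), 4(w=9), 5(w=5), 6(w=4)

Step 2: Apply Dijkstra's algorithm from vertex 7:
  Visit vertex 7 (distance=0)
    Update dist[1] = 8
    Update dist[3] = 4
    Update dist[4] = 9
    Update dist[5] = 5
    Update dist[6] = 4
  Visit vertex 3 (distance=4)
  Visit vertex 6 (distance=4)
    Update dist[2] = 11
    Update dist[4] = 7
  Visit vertex 5 (distance=5)
  Visit vertex 4 (distance=7)

Step 3: Shortest path: 7 -> 6 -> 4
Total weight: 4 + 3 = 7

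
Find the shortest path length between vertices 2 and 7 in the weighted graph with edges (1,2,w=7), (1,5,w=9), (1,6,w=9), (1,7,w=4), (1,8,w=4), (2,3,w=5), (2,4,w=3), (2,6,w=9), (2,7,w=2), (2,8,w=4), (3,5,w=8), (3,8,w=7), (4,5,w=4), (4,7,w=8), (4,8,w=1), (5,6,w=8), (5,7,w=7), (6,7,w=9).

Step 1: Build adjacency list with weights:
  1: 2(w=7), 5(w=9), 6(w=9), 7(w=4), 8(w=4)
  2: 1(w=7), 3(w=5), 4(w=3), 6(w=9), 7(w=2), 8(w=4)
  3: 2(w=5), 5(w=8), 8(w=7)
  4: 2(w=3), 5(w=4), 7(w=8), 8(w=1)
  5: 1(w=9), 3(w=8), 4(w=4), 6(w=8), 7(w=7)
  6: 1(w=9), 2(w=9), 5(w=8), 7(w=9)
  7: 1(w=4), 2(w=2), 4(w=8), 5(w=7), 6(w=9)
  8: 1(w=4), 2(w=4), 3(w=7), 4(w=1)

Step 2: Apply Dijkstra's algorithm from vertex 2:
  Visit vertex 2 (distance=0)
    Update dist[1] = 7
    Update dist[3] = 5
    Update dist[4] = 3
    Update dist[6] = 9
    Update dist[7] = 2
    Update dist[8] = 4
  Visit vertex 7 (distance=2)
    Update dist[1] = 6
    Update dist[5] = 9

Step 3: Shortest path: 2 -> 7
Total weight: 2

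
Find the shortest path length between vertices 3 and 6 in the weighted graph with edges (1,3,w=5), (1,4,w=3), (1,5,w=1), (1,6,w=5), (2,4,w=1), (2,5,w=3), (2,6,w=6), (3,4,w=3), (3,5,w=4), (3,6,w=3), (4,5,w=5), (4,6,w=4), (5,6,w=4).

Step 1: Build adjacency list with weights:
  1: 3(w=5), 4(w=3), 5(w=1), 6(w=5)
  2: 4(w=1), 5(w=3), 6(w=6)
  3: 1(w=5), 4(w=3), 5(w=4), 6(w=3)
  4: 1(w=3), 2(w=1), 3(w=3), 5(w=5), 6(w=4)
  5: 1(w=1), 2(w=3), 3(w=4), 4(w=5), 6(w=4)
  6: 1(w=5), 2(w=6), 3(w=3), 4(w=4), 5(w=4)

Step 2: Apply Dijkstra's algorithm from vertex 3:
  Visit vertex 3 (distance=0)
    Update dist[1] = 5
    Update dist[4] = 3
    Update dist[5] = 4
    Update dist[6] = 3
  Visit vertex 4 (distance=3)
    Update dist[2] = 4
  Visit vertex 6 (distance=3)

Step 3: Shortest path: 3 -> 6
Total weight: 3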